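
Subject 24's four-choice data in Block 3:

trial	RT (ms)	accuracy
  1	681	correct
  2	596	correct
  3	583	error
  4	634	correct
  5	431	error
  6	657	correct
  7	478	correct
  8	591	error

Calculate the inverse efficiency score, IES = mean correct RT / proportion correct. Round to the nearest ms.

975 ms

Correct trials (n=5): 681, 596, 634, 657, 478
Mean correct RT = 3046/5 = 609.2000 ms
Proportion correct = 5/8
IES = 609.2000 / (5/8) = 974.720 ms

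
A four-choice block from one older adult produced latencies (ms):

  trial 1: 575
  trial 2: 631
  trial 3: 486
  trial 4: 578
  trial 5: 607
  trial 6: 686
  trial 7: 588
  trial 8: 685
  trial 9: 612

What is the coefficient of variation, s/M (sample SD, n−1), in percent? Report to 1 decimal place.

n = 9, Σ = 5448, M = 605.3333
Σ(x−M)² = 29768.000; s = √(29768.000/8) = 61.0000
CV = 61.0000 / 605.3333 = 0.10077 = 10.077%

10.1%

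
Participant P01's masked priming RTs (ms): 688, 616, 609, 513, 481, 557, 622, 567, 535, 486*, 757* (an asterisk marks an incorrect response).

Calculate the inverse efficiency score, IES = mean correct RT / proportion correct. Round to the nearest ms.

Correct trials (n=9): 688, 616, 609, 513, 481, 557, 622, 567, 535
Mean correct RT = 5188/9 = 576.4444 ms
Proportion correct = 9/11
IES = 576.4444 / (9/11) = 704.543 ms

705 ms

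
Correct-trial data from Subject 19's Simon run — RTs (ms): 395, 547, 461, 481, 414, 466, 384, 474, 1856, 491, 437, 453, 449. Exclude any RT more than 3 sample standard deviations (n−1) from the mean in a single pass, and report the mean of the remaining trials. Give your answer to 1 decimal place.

454.3 ms

n = 13, ΣRT = 7308, M = 562.154
Σ(x−M)² = 1835175.69; s = √(1835175.69/12) = 391.064
Cutoffs: 562.154 ± 3·391.064 → [-611.0, 1735.3]
Outside: 1856 → excluded.
Retained (n=12): Σ = 5452, mean = 5452/12 = 454.333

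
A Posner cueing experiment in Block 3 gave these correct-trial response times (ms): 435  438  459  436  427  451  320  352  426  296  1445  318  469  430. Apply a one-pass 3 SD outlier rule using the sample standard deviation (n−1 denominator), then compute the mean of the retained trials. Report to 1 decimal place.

n = 14, ΣRT = 6702, M = 478.714
Σ(x−M)² = 1048638.86; s = √(1048638.86/13) = 284.015
Cutoffs: 478.714 ± 3·284.015 → [-373.3, 1330.8]
Outside: 1445 → excluded.
Retained (n=13): Σ = 5257, mean = 5257/13 = 404.385

404.4 ms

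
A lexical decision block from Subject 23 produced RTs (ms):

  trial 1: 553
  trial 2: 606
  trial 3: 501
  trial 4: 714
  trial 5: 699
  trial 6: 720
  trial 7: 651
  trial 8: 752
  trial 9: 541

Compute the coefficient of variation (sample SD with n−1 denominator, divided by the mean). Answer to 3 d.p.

n = 9, Σ = 5737, M = 637.4444
Σ(x−M)² = 65810.222; s = √(65810.222/8) = 90.6988
CV = 90.6988 / 637.4444 = 0.14229

0.142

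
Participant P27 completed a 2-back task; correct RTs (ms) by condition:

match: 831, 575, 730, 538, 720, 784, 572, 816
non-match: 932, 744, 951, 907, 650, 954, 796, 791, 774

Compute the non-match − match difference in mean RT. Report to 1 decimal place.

M(match) = 5566/8 = 695.750
M(non-match) = 7499/9 = 833.222
Difference = 833.222 − 695.750 = 137.472 ms

137.5 ms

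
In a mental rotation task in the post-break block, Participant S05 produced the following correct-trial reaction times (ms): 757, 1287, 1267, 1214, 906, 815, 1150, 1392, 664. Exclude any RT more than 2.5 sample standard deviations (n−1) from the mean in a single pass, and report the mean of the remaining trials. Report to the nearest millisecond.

1050 ms

n = 9, ΣRT = 9452, M = 1050.222
Σ(x−M)² = 567923.56; s = √(567923.56/8) = 266.440
Cutoffs: 1050.222 ± 2.5·266.440 → [384.1, 1716.3]
No RTs fall outside the cutoffs; all 9 retained. Mean = 9452/9 = 1050.222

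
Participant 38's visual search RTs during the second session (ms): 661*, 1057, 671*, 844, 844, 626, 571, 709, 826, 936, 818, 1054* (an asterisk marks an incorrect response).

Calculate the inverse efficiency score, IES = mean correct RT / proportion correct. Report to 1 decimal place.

Correct trials (n=9): 1057, 844, 844, 626, 571, 709, 826, 936, 818
Mean correct RT = 7231/9 = 803.4444 ms
Proportion correct = 9/12
IES = 803.4444 / (9/12) = 1071.259 ms

1071.3 ms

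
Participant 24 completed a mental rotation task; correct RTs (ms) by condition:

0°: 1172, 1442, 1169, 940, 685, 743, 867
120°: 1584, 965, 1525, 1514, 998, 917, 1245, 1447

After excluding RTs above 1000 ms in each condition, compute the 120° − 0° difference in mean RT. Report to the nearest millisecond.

0°: exclude 1172, 1442, 1169
120°: exclude 1584, 1525, 1514, 1245, 1447
M(0°) = 3235/4 = 808.750
M(120°) = 2880/3 = 960.000
Difference = 960.000 − 808.750 = 151.250 ms

151 ms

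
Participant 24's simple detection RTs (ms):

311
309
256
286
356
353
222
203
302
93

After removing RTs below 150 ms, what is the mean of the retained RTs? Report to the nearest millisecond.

289 ms

Excluded: 93
Retained (n=9): Σ = 2598
Mean = 2598/9 = 288.6667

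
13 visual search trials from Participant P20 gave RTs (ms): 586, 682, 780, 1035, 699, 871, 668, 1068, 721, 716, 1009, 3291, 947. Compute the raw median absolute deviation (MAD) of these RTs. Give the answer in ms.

112 ms

Sorted: 586, 668, 682, 699, 716, 721, 780, 871, 947, 1009, 1035, 1068, 3291 → median = 780
|x − 780|: 194, 98, 0, 255, 81, 91, 112, 288, 59, 64, 229, 2511, 167
Sorted deviations: 0, 59, 64, 81, 91, 98, 112, 167, 194, 229, 255, 288, 2511 → MAD = 112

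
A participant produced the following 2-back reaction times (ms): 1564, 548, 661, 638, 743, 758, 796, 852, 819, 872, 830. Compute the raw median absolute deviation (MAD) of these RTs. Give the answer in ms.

Sorted: 548, 638, 661, 743, 758, 796, 819, 830, 852, 872, 1564 → median = 796
|x − 796|: 768, 248, 135, 158, 53, 38, 0, 56, 23, 76, 34
Sorted deviations: 0, 23, 34, 38, 53, 56, 76, 135, 158, 248, 768 → MAD = 56

56 ms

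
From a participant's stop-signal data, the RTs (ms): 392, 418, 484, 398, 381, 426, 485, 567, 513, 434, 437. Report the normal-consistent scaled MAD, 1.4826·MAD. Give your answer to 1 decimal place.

62.3 ms

Sorted: 381, 392, 398, 418, 426, 434, 437, 484, 485, 513, 567 → median = 434
|x − 434| sorted: 0, 3, 8, 16, 36, 42, 50, 51, 53, 79, 133 → MAD = 42
Robust SD ≈ 1.4826 × 42 = 62.269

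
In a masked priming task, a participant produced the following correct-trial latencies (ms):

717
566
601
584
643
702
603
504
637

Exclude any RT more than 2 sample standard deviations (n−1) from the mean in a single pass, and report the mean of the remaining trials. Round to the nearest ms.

n = 9, ΣRT = 5557, M = 617.444
Σ(x−M)² = 35210.22; s = √(35210.22/8) = 66.342
Cutoffs: 617.444 ± 2·66.342 → [484.8, 750.1]
No RTs fall outside the cutoffs; all 9 retained. Mean = 5557/9 = 617.444

617 ms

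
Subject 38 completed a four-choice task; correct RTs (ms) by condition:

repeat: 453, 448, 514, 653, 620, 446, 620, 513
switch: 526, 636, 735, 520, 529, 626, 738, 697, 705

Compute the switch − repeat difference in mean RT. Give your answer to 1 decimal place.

101.3 ms

M(repeat) = 4267/8 = 533.375
M(switch) = 5712/9 = 634.667
Difference = 634.667 − 533.375 = 101.292 ms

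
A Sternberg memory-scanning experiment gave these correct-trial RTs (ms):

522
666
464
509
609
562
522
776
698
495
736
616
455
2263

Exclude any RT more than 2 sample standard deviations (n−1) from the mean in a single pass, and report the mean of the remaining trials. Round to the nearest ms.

587 ms

n = 14, ΣRT = 9893, M = 706.643
Σ(x−M)² = 2742559.21; s = √(2742559.21/13) = 459.310
Cutoffs: 706.643 ± 2·459.310 → [-212.0, 1625.3]
Outside: 2263 → excluded.
Retained (n=13): Σ = 7630, mean = 7630/13 = 586.923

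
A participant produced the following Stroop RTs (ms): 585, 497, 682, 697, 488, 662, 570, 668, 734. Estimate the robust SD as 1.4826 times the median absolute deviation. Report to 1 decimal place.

106.7 ms

Sorted: 488, 497, 570, 585, 662, 668, 682, 697, 734 → median = 662
|x − 662| sorted: 0, 6, 20, 35, 72, 77, 92, 165, 174 → MAD = 72
Robust SD ≈ 1.4826 × 72 = 106.747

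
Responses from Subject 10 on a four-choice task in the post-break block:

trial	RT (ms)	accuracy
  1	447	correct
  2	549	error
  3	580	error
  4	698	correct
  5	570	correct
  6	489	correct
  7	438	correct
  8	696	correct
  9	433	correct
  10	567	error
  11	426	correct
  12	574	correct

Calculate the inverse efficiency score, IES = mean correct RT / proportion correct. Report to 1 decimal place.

706.8 ms

Correct trials (n=9): 447, 698, 570, 489, 438, 696, 433, 426, 574
Mean correct RT = 4771/9 = 530.1111 ms
Proportion correct = 9/12
IES = 530.1111 / (9/12) = 706.815 ms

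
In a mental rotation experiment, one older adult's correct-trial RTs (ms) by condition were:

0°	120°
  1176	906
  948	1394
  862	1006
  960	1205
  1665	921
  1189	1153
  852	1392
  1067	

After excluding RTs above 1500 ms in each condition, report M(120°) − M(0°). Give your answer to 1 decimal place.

131.9 ms

0°: exclude 1665
M(0°) = 7054/7 = 1007.714
M(120°) = 7977/7 = 1139.571
Difference = 1139.571 − 1007.714 = 131.857 ms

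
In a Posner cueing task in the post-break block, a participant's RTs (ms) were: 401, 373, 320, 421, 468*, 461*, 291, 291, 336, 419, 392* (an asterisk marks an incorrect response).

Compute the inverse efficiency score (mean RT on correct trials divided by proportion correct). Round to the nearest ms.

490 ms

Correct trials (n=8): 401, 373, 320, 421, 291, 291, 336, 419
Mean correct RT = 2852/8 = 356.5000 ms
Proportion correct = 8/11
IES = 356.5000 / (8/11) = 490.188 ms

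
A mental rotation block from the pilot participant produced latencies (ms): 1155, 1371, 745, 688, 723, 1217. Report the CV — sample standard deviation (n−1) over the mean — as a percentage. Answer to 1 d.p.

30.4%

n = 6, Σ = 5899, M = 983.1667
Σ(x−M)² = 446152.833; s = √(446152.833/5) = 298.7149
CV = 298.7149 / 983.1667 = 0.30383 = 30.383%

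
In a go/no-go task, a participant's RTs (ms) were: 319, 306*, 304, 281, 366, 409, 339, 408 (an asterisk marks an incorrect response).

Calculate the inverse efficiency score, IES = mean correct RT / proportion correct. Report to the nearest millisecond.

Correct trials (n=7): 319, 304, 281, 366, 409, 339, 408
Mean correct RT = 2426/7 = 346.5714 ms
Proportion correct = 7/8
IES = 346.5714 / (7/8) = 396.082 ms

396 ms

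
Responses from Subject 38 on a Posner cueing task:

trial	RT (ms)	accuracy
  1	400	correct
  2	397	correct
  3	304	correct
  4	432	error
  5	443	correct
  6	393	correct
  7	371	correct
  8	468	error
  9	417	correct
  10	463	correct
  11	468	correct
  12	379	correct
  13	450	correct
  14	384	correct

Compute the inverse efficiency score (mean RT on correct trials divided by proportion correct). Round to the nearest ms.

Correct trials (n=12): 400, 397, 304, 443, 393, 371, 417, 463, 468, 379, 450, 384
Mean correct RT = 4869/12 = 405.7500 ms
Proportion correct = 12/14
IES = 405.7500 / (12/14) = 473.375 ms

473 ms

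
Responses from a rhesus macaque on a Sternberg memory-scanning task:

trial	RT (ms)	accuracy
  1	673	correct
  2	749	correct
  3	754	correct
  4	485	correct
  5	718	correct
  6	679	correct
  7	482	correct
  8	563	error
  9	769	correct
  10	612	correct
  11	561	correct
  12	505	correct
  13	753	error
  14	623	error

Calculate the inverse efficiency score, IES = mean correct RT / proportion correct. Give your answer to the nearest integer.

Correct trials (n=11): 673, 749, 754, 485, 718, 679, 482, 769, 612, 561, 505
Mean correct RT = 6987/11 = 635.1818 ms
Proportion correct = 11/14
IES = 635.1818 / (11/14) = 808.413 ms

808 ms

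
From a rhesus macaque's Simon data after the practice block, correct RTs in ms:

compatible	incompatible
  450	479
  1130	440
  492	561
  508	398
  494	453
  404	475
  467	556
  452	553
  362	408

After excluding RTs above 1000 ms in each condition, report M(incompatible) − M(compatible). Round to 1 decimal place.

compatible: exclude 1130
M(compatible) = 3629/8 = 453.625
M(incompatible) = 4323/9 = 480.333
Difference = 480.333 − 453.625 = 26.708 ms

26.7 ms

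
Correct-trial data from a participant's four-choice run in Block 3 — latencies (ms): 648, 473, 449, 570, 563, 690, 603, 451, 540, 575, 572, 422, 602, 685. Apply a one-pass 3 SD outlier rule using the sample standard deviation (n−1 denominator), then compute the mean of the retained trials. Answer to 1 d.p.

560.2 ms

n = 14, ΣRT = 7843, M = 560.214
Σ(x−M)² = 95574.36; s = √(95574.36/13) = 85.743
Cutoffs: 560.214 ± 3·85.743 → [303.0, 817.4]
No RTs fall outside the cutoffs; all 14 retained. Mean = 7843/14 = 560.214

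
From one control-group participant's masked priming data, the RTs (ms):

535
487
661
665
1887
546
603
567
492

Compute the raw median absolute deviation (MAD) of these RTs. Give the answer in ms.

75 ms

Sorted: 487, 492, 535, 546, 567, 603, 661, 665, 1887 → median = 567
|x − 567|: 32, 80, 94, 98, 1320, 21, 36, 0, 75
Sorted deviations: 0, 21, 32, 36, 75, 80, 94, 98, 1320 → MAD = 75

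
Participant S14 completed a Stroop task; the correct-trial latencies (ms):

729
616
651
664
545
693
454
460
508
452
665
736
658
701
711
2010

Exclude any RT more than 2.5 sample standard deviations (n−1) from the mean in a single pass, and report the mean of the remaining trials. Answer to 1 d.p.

n = 16, ΣRT = 11253, M = 703.312
Σ(x−M)² = 1972483.44; s = √(1972483.44/15) = 362.628
Cutoffs: 703.312 ± 2.5·362.628 → [-203.3, 1609.9]
Outside: 2010 → excluded.
Retained (n=15): Σ = 9243, mean = 9243/15 = 616.200

616.2 ms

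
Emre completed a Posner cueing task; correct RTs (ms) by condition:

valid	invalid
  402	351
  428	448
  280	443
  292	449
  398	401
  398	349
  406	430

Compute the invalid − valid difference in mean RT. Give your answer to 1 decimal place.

M(valid) = 2604/7 = 372.000
M(invalid) = 2871/7 = 410.143
Difference = 410.143 − 372.000 = 38.143 ms

38.1 ms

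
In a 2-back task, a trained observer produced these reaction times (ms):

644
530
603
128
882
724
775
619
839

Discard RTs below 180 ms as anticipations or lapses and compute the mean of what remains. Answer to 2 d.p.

702.00 ms

Excluded: 128
Retained (n=8): Σ = 5616
Mean = 5616/8 = 702.0000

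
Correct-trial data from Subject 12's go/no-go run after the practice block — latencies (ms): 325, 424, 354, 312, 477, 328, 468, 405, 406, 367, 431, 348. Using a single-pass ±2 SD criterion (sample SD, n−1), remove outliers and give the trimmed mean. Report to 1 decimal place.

n = 12, ΣRT = 4645, M = 387.083
Σ(x−M)² = 34610.92; s = √(34610.92/11) = 56.093
Cutoffs: 387.083 ± 2·56.093 → [274.9, 499.3]
No RTs fall outside the cutoffs; all 12 retained. Mean = 4645/12 = 387.083

387.1 ms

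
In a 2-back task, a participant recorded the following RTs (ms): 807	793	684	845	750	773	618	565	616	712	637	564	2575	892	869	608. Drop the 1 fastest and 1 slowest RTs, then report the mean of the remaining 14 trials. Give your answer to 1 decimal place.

Sorted: 564, 565, 608, 616, 618, 637, 684, 712, 750, 773, 793, 807, 845, 869, 892, 2575
Drop lowest 1 (564) and highest 1 (2575)
Remaining (n=14): Σ = 10169, mean = 10169/14 = 726.357

726.4 ms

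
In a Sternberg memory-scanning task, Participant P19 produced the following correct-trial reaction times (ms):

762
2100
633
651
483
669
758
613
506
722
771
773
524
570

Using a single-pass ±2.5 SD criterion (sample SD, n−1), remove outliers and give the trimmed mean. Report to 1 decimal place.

n = 14, ΣRT = 10535, M = 752.500
Σ(x−M)² = 2087495.50; s = √(2087495.50/13) = 400.720
Cutoffs: 752.500 ± 2.5·400.720 → [-249.3, 1754.3]
Outside: 2100 → excluded.
Retained (n=13): Σ = 8435, mean = 8435/13 = 648.846

648.8 ms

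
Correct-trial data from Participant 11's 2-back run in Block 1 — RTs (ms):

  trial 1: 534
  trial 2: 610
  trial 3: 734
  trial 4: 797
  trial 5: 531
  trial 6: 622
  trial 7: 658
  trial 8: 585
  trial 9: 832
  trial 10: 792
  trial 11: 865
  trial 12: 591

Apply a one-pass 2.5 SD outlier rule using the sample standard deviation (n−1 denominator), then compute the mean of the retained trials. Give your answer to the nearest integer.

679 ms

n = 12, ΣRT = 8151, M = 679.250
Σ(x−M)² = 155682.25; s = √(155682.25/11) = 118.966
Cutoffs: 679.250 ± 2.5·118.966 → [381.8, 976.7]
No RTs fall outside the cutoffs; all 12 retained. Mean = 8151/12 = 679.250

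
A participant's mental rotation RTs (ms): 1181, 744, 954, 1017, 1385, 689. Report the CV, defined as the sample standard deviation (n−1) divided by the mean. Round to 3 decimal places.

n = 6, Σ = 5970, M = 995.0000
Σ(x−M)² = 345498.000; s = √(345498.000/5) = 262.8680
CV = 262.8680 / 995.0000 = 0.26419

0.264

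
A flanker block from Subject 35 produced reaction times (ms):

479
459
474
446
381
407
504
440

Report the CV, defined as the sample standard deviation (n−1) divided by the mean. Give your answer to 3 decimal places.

n = 8, Σ = 3590, M = 448.7500
Σ(x−M)² = 11127.500; s = √(11127.500/7) = 39.8703
CV = 39.8703 / 448.7500 = 0.08885

0.089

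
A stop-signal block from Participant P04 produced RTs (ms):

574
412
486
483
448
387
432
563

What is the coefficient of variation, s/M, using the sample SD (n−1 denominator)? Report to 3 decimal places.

n = 8, Σ = 3785, M = 473.1250
Σ(x−M)² = 31992.875; s = √(31992.875/7) = 67.6048
CV = 67.6048 / 473.1250 = 0.14289

0.143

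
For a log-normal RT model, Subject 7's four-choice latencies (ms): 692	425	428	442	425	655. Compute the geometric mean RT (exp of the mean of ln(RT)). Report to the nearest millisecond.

499 ms

ln(RT): 6.5396, 6.0521, 6.0591, 6.0913, 6.0521, 6.4846
Mean ln(RT) = 37.2788/6 = 6.21314
Geometric mean = exp(6.21314) = 499.27 ms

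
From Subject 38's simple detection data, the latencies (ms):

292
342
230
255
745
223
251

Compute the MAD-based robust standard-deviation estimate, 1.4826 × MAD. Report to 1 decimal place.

47.4 ms

Sorted: 223, 230, 251, 255, 292, 342, 745 → median = 255
|x − 255| sorted: 0, 4, 25, 32, 37, 87, 490 → MAD = 32
Robust SD ≈ 1.4826 × 32 = 47.443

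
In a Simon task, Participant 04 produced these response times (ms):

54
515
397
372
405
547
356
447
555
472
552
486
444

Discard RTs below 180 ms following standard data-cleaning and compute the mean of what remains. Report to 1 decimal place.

Excluded: 54
Retained (n=12): Σ = 5548
Mean = 5548/12 = 462.3333

462.3 ms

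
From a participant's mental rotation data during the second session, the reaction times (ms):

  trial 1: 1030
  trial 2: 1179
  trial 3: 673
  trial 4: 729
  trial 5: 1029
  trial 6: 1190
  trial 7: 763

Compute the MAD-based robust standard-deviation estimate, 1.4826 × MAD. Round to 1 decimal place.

Sorted: 673, 729, 763, 1029, 1030, 1179, 1190 → median = 1029
|x − 1029| sorted: 0, 1, 150, 161, 266, 300, 356 → MAD = 161
Robust SD ≈ 1.4826 × 161 = 238.699

238.7 ms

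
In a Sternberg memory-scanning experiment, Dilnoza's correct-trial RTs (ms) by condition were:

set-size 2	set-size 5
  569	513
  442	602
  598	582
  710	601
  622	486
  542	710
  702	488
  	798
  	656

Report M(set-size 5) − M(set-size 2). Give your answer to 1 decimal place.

M(set-size 2) = 4185/7 = 597.857
M(set-size 5) = 5436/9 = 604.000
Difference = 604.000 − 597.857 = 6.143 ms

6.1 ms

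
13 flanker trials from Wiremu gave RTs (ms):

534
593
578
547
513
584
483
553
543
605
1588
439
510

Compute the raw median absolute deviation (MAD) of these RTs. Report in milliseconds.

Sorted: 439, 483, 510, 513, 534, 543, 547, 553, 578, 584, 593, 605, 1588 → median = 547
|x − 547|: 13, 46, 31, 0, 34, 37, 64, 6, 4, 58, 1041, 108, 37
Sorted deviations: 0, 4, 6, 13, 31, 34, 37, 37, 46, 58, 64, 108, 1041 → MAD = 37

37 ms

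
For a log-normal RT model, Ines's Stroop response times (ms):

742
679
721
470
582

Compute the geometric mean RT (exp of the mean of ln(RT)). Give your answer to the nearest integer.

630 ms

ln(RT): 6.6093, 6.5206, 6.5806, 6.1527, 6.3665
Mean ln(RT) = 32.2298/5 = 6.44596
Geometric mean = exp(6.44596) = 630.15 ms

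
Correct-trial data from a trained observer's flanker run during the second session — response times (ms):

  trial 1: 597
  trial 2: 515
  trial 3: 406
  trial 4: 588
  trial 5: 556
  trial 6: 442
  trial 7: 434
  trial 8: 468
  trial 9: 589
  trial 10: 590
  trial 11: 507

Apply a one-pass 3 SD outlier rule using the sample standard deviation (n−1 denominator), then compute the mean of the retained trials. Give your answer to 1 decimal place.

517.5 ms

n = 11, ΣRT = 5692, M = 517.455
Σ(x−M)² = 50812.73; s = √(50812.73/10) = 71.283
Cutoffs: 517.455 ± 3·71.283 → [303.6, 731.3]
No RTs fall outside the cutoffs; all 11 retained. Mean = 5692/11 = 517.455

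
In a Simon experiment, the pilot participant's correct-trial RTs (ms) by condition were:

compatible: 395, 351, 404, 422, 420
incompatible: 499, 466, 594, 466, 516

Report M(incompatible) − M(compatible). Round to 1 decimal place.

M(compatible) = 1992/5 = 398.400
M(incompatible) = 2541/5 = 508.200
Difference = 508.200 − 398.400 = 109.800 ms

109.8 ms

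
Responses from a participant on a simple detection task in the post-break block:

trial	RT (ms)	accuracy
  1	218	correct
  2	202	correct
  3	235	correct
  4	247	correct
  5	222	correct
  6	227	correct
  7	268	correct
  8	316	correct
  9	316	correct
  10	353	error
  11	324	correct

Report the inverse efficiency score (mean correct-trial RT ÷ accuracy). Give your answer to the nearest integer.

283 ms

Correct trials (n=10): 218, 202, 235, 247, 222, 227, 268, 316, 316, 324
Mean correct RT = 2575/10 = 257.5000 ms
Proportion correct = 10/11
IES = 257.5000 / (10/11) = 283.250 ms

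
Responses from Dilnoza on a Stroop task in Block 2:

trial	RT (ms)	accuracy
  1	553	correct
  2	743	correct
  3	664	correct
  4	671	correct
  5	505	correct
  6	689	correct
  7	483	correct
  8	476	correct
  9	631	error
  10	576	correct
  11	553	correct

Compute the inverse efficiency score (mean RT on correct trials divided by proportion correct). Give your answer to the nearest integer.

Correct trials (n=10): 553, 743, 664, 671, 505, 689, 483, 476, 576, 553
Mean correct RT = 5913/10 = 591.3000 ms
Proportion correct = 10/11
IES = 591.3000 / (10/11) = 650.430 ms

650 ms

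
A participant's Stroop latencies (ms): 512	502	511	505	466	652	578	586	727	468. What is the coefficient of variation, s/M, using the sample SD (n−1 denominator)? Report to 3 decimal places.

0.154

n = 10, Σ = 5507, M = 550.7000
Σ(x−M)² = 64882.100; s = √(64882.100/9) = 84.9065
CV = 84.9065 / 550.7000 = 0.15418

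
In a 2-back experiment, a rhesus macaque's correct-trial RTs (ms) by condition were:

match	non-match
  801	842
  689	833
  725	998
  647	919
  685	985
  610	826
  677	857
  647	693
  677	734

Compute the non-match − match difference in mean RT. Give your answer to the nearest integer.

170 ms

M(match) = 6158/9 = 684.222
M(non-match) = 7687/9 = 854.111
Difference = 854.111 − 684.222 = 169.889 ms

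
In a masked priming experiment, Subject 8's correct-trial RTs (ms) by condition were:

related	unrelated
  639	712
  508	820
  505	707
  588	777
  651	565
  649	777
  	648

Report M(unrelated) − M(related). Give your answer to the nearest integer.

M(related) = 3540/6 = 590.000
M(unrelated) = 5006/7 = 715.143
Difference = 715.143 − 590.000 = 125.143 ms

125 ms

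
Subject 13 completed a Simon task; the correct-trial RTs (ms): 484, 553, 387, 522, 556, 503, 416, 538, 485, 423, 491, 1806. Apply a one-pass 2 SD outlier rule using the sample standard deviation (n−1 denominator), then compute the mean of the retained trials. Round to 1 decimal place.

487.1 ms

n = 12, ΣRT = 7164, M = 597.000
Σ(x−M)² = 1626926.00; s = √(1626926.00/11) = 384.581
Cutoffs: 597.000 ± 2·384.581 → [-172.2, 1366.2]
Outside: 1806 → excluded.
Retained (n=11): Σ = 5358, mean = 5358/11 = 487.091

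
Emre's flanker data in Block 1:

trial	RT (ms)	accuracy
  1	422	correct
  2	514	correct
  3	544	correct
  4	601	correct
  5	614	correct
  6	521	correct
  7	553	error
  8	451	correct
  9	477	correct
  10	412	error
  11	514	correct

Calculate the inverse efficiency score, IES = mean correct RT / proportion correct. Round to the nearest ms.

Correct trials (n=9): 422, 514, 544, 601, 614, 521, 451, 477, 514
Mean correct RT = 4658/9 = 517.5556 ms
Proportion correct = 9/11
IES = 517.5556 / (9/11) = 632.568 ms

633 ms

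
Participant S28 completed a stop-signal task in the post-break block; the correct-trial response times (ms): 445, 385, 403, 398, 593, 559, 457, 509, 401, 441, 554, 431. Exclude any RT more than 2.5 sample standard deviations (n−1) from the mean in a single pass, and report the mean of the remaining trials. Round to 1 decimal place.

464.7 ms

n = 12, ΣRT = 5576, M = 464.667
Σ(x−M)² = 56100.67; s = √(56100.67/11) = 71.415
Cutoffs: 464.667 ± 2.5·71.415 → [286.1, 643.2]
No RTs fall outside the cutoffs; all 12 retained. Mean = 5576/12 = 464.667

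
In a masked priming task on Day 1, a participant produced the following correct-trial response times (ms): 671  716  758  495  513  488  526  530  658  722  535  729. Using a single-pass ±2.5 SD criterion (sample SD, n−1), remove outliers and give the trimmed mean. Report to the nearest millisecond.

612 ms

n = 12, ΣRT = 7341, M = 611.750
Σ(x−M)² = 122432.25; s = √(122432.25/11) = 105.500
Cutoffs: 611.750 ± 2.5·105.500 → [348.0, 875.5]
No RTs fall outside the cutoffs; all 12 retained. Mean = 7341/12 = 611.750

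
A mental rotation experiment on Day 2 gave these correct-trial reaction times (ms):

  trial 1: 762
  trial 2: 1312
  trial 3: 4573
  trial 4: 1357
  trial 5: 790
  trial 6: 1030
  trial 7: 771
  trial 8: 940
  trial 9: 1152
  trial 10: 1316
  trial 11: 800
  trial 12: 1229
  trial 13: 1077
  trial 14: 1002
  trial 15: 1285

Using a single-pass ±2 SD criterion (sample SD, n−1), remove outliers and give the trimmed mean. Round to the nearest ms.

n = 15, ΣRT = 19396, M = 1293.067
Σ(x−M)² = 12163044.93; s = √(12163044.93/14) = 932.088
Cutoffs: 1293.067 ± 2·932.088 → [-571.1, 3157.2]
Outside: 4573 → excluded.
Retained (n=14): Σ = 14823, mean = 14823/14 = 1058.786

1059 ms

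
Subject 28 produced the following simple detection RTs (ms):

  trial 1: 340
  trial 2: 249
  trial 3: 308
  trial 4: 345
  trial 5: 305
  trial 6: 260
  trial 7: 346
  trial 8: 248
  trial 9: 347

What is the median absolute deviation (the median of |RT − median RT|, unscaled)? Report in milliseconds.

38 ms

Sorted: 248, 249, 260, 305, 308, 340, 345, 346, 347 → median = 308
|x − 308|: 32, 59, 0, 37, 3, 48, 38, 60, 39
Sorted deviations: 0, 3, 32, 37, 38, 39, 48, 59, 60 → MAD = 38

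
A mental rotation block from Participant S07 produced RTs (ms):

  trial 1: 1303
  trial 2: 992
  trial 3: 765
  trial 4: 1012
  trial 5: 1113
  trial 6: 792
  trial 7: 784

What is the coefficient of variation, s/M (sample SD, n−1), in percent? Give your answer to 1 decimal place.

20.8%

n = 7, Σ = 6761, M = 965.8571
Σ(x−M)² = 241770.857; s = √(241770.857/6) = 200.7365
CV = 200.7365 / 965.8571 = 0.20783 = 20.783%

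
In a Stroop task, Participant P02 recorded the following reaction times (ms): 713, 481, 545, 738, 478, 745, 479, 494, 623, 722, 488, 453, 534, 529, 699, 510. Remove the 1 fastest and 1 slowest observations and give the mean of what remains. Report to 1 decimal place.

Sorted: 453, 478, 479, 481, 488, 494, 510, 529, 534, 545, 623, 699, 713, 722, 738, 745
Drop lowest 1 (453) and highest 1 (745)
Remaining (n=14): Σ = 8033, mean = 8033/14 = 573.786

573.8 ms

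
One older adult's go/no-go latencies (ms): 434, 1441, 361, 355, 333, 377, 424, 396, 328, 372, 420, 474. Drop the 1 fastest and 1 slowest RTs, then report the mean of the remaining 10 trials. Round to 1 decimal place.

394.6 ms

Sorted: 328, 333, 355, 361, 372, 377, 396, 420, 424, 434, 474, 1441
Drop lowest 1 (328) and highest 1 (1441)
Remaining (n=10): Σ = 3946, mean = 3946/10 = 394.600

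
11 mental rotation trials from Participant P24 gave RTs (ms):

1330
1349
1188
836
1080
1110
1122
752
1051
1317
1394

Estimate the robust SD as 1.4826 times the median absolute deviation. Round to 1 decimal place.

Sorted: 752, 836, 1051, 1080, 1110, 1122, 1188, 1317, 1330, 1349, 1394 → median = 1122
|x − 1122| sorted: 0, 12, 42, 66, 71, 195, 208, 227, 272, 286, 370 → MAD = 195
Robust SD ≈ 1.4826 × 195 = 289.107

289.1 ms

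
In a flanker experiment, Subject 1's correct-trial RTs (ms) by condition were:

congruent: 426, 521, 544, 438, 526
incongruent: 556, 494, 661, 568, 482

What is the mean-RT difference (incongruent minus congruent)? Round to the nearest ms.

M(congruent) = 2455/5 = 491.000
M(incongruent) = 2761/5 = 552.200
Difference = 552.200 − 491.000 = 61.200 ms

61 ms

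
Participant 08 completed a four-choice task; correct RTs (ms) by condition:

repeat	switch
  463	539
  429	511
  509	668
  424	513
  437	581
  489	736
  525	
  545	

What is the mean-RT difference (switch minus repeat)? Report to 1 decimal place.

113.7 ms

M(repeat) = 3821/8 = 477.625
M(switch) = 3548/6 = 591.333
Difference = 591.333 − 477.625 = 113.708 ms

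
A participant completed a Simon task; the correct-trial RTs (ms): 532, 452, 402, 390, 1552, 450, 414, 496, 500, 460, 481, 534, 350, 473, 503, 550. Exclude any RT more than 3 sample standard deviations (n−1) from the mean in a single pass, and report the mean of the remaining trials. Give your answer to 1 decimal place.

465.8 ms

n = 16, ΣRT = 8539, M = 533.688
Σ(x−M)² = 1152345.44; s = √(1152345.44/15) = 277.170
Cutoffs: 533.688 ± 3·277.170 → [-297.8, 1365.2]
Outside: 1552 → excluded.
Retained (n=15): Σ = 6987, mean = 6987/15 = 465.800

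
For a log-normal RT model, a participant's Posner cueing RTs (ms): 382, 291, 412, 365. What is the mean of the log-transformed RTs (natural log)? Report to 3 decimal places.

5.885

ln(RT): 5.9454, 5.6733, 6.0210, 5.8999
Σ ln(RT) = 23.5397
Mean = 23.5397/4 = 5.88492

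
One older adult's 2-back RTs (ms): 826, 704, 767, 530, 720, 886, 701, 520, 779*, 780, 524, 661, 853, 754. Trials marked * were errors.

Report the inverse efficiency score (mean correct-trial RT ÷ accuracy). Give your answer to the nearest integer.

Correct trials (n=13): 826, 704, 767, 530, 720, 886, 701, 520, 780, 524, 661, 853, 754
Mean correct RT = 9226/13 = 709.6923 ms
Proportion correct = 13/14
IES = 709.6923 / (13/14) = 764.284 ms

764 ms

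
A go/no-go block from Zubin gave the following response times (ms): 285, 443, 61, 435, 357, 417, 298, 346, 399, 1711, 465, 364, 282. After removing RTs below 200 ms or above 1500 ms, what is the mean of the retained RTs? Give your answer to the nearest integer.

Excluded: 61, 1711
Retained (n=11): Σ = 4091
Mean = 4091/11 = 371.9091

372 ms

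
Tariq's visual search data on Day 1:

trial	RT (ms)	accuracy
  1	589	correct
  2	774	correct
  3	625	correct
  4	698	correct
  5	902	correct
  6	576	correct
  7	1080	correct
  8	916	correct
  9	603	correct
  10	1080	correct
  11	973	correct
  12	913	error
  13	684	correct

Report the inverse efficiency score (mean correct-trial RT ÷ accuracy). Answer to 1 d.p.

857.6 ms

Correct trials (n=12): 589, 774, 625, 698, 902, 576, 1080, 916, 603, 1080, 973, 684
Mean correct RT = 9500/12 = 791.6667 ms
Proportion correct = 12/13
IES = 791.6667 / (12/13) = 857.639 ms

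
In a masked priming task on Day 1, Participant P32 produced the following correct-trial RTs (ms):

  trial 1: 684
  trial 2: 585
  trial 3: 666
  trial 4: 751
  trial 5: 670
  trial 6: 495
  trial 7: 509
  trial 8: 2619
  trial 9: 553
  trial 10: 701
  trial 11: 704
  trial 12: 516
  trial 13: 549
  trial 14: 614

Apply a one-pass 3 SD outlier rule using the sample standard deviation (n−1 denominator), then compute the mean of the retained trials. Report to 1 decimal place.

n = 14, ΣRT = 10616, M = 758.286
Σ(x−M)² = 3817322.86; s = √(3817322.86/13) = 541.886
Cutoffs: 758.286 ± 3·541.886 → [-867.4, 2383.9]
Outside: 2619 → excluded.
Retained (n=13): Σ = 7997, mean = 7997/13 = 615.154

615.2 ms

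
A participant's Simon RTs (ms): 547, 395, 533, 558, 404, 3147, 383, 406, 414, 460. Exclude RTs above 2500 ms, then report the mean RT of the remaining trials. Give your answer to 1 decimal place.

455.6 ms

Excluded: 3147
Retained (n=9): Σ = 4100
Mean = 4100/9 = 455.5556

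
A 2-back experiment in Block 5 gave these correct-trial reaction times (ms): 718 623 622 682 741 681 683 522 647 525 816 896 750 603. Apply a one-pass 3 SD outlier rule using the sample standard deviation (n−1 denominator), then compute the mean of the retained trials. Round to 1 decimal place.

n = 14, ΣRT = 9509, M = 679.214
Σ(x−M)² = 137842.36; s = √(137842.36/13) = 102.972
Cutoffs: 679.214 ± 3·102.972 → [370.3, 988.1]
No RTs fall outside the cutoffs; all 14 retained. Mean = 9509/14 = 679.214

679.2 ms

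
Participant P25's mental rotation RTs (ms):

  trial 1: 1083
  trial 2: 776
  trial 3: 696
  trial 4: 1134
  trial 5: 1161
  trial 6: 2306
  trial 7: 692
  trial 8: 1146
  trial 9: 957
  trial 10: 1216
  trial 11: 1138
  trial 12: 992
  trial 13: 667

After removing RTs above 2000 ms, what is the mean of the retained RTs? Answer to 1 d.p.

Excluded: 2306
Retained (n=12): Σ = 11658
Mean = 11658/12 = 971.5000

971.5 ms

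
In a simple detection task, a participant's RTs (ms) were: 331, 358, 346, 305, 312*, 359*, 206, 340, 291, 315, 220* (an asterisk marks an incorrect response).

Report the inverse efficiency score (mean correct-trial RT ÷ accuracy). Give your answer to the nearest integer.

Correct trials (n=8): 331, 358, 346, 305, 206, 340, 291, 315
Mean correct RT = 2492/8 = 311.5000 ms
Proportion correct = 8/11
IES = 311.5000 / (8/11) = 428.312 ms

428 ms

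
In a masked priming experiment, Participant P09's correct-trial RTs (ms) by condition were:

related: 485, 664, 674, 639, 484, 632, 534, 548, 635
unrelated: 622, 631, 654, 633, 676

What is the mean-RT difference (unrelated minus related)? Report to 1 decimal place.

M(related) = 5295/9 = 588.333
M(unrelated) = 3216/5 = 643.200
Difference = 643.200 − 588.333 = 54.867 ms

54.9 ms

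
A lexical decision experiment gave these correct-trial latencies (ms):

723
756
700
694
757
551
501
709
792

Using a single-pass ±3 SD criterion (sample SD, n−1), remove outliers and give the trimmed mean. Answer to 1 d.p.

n = 9, ΣRT = 6183, M = 687.000
Σ(x−M)² = 75776.00; s = √(75776.00/8) = 97.324
Cutoffs: 687.000 ± 3·97.324 → [395.0, 979.0]
No RTs fall outside the cutoffs; all 9 retained. Mean = 6183/9 = 687.000

687.0 ms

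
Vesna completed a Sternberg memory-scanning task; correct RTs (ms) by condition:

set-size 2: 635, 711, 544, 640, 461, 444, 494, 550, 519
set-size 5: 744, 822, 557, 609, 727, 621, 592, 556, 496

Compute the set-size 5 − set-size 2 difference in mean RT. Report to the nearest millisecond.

M(set-size 2) = 4998/9 = 555.333
M(set-size 5) = 5724/9 = 636.000
Difference = 636.000 − 555.333 = 80.667 ms

81 ms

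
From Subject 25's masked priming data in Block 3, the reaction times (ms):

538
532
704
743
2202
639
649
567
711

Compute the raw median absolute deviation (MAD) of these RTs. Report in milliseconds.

Sorted: 532, 538, 567, 639, 649, 704, 711, 743, 2202 → median = 649
|x − 649|: 111, 117, 55, 94, 1553, 10, 0, 82, 62
Sorted deviations: 0, 10, 55, 62, 82, 94, 111, 117, 1553 → MAD = 82

82 ms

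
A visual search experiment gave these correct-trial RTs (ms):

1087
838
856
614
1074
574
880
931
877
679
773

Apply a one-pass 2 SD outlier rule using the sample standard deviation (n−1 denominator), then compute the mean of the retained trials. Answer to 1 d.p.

n = 11, ΣRT = 9183, M = 834.818
Σ(x−M)² = 279221.64; s = √(279221.64/10) = 167.099
Cutoffs: 834.818 ± 2·167.099 → [500.6, 1169.0]
No RTs fall outside the cutoffs; all 11 retained. Mean = 9183/11 = 834.818

834.8 ms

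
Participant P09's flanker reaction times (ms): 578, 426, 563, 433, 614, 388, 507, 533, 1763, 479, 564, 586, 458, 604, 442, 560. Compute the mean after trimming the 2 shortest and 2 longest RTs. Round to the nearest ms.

526 ms

Sorted: 388, 426, 433, 442, 458, 479, 507, 533, 560, 563, 564, 578, 586, 604, 614, 1763
Drop lowest 2 (388, 426) and highest 2 (614, 1763)
Remaining (n=12): Σ = 6307, mean = 6307/12 = 525.583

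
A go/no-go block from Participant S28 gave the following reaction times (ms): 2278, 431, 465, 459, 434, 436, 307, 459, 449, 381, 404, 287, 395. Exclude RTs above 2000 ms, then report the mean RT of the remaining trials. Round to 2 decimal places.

Excluded: 2278
Retained (n=12): Σ = 4907
Mean = 4907/12 = 408.9167

408.92 ms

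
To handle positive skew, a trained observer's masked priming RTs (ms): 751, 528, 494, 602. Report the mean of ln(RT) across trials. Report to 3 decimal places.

6.373

ln(RT): 6.6214, 6.2691, 6.2025, 6.4003
Σ ln(RT) = 25.4933
Mean = 25.4933/4 = 6.37332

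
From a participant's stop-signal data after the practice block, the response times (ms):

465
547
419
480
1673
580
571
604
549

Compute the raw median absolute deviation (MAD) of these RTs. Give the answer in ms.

55 ms

Sorted: 419, 465, 480, 547, 549, 571, 580, 604, 1673 → median = 549
|x − 549|: 84, 2, 130, 69, 1124, 31, 22, 55, 0
Sorted deviations: 0, 2, 22, 31, 55, 69, 84, 130, 1124 → MAD = 55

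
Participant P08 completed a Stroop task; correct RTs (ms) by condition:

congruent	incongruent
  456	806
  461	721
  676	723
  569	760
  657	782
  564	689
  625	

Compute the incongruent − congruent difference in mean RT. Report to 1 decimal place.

174.3 ms

M(congruent) = 4008/7 = 572.571
M(incongruent) = 4481/6 = 746.833
Difference = 746.833 − 572.571 = 174.262 ms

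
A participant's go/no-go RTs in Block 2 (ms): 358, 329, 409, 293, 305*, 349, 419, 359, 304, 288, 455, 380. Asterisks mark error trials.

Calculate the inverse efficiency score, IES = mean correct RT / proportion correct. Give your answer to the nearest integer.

Correct trials (n=11): 358, 329, 409, 293, 349, 419, 359, 304, 288, 455, 380
Mean correct RT = 3943/11 = 358.4545 ms
Proportion correct = 11/12
IES = 358.4545 / (11/12) = 391.041 ms

391 ms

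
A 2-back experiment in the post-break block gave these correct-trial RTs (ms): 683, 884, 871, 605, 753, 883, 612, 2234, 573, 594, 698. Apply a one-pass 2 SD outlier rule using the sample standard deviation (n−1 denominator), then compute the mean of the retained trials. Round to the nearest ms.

n = 11, ΣRT = 9390, M = 853.636
Σ(x−M)² = 2237332.55; s = √(2237332.55/10) = 473.004
Cutoffs: 853.636 ± 2·473.004 → [-92.4, 1799.6]
Outside: 2234 → excluded.
Retained (n=10): Σ = 7156, mean = 7156/10 = 715.600

716 ms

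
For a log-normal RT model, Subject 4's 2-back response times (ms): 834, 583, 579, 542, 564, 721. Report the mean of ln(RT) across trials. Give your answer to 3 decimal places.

ln(RT): 6.7262, 6.3682, 6.3613, 6.2953, 6.3351, 6.5806
Σ ln(RT) = 38.6667
Mean = 38.6667/6 = 6.44445

6.444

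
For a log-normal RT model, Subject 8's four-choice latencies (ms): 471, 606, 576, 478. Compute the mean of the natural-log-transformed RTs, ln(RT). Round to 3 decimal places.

6.272

ln(RT): 6.1549, 6.4069, 6.3561, 6.1696
Σ ln(RT) = 25.0875
Mean = 25.0875/4 = 6.27186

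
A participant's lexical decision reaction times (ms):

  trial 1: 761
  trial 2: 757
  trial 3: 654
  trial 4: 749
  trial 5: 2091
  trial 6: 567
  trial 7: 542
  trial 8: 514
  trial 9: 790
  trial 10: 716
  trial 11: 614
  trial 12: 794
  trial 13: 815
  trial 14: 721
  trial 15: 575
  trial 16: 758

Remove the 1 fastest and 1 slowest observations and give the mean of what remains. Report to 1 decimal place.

700.9 ms

Sorted: 514, 542, 567, 575, 614, 654, 716, 721, 749, 757, 758, 761, 790, 794, 815, 2091
Drop lowest 1 (514) and highest 1 (2091)
Remaining (n=14): Σ = 9813, mean = 9813/14 = 700.929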